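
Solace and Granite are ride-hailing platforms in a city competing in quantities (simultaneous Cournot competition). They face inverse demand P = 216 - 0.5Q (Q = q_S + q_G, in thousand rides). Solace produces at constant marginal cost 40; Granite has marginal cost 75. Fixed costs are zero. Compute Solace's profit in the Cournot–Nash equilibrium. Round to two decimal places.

9893.56

Solace's profit: π_S = (216 - 0.5Q)q_S - (40q_S). Setting ∂π_S/∂q_S = 0: 176 - q_S - (1/2)(q_G) = 0.
Granite's first-order condition: 141 - q_G - (1/2)(q_S) = 0.
Best responses: q_S = (176 - (1/2)q_G), q_G = (141 - (1/2)q_S).
Solving the pair: q_S = 422/3, q_G = 212/3.
Price P = 216 - (1/2)·(634/3) = 331/3.
Solace's profit: (331/3 - 40)·(422/3) = 9893.5556.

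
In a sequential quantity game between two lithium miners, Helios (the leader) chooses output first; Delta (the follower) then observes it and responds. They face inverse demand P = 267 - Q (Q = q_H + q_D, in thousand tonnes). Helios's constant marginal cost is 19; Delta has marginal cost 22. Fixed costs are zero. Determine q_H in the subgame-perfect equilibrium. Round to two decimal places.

The follower Delta best-responds to any q_H: π_D = (267 - Q)q_D - 22q_D.
Setting the follower's marginal profit to zero, 245 - q_H - 2q_D = 0, i.e. q_D = (245 - q_H)/2.
The leader anticipates this reaction. Substituting into P = 267 - Q gives P = 289/2 - (1/2)q_H, so π_H = (289/2 - (1/2)q_H)q_H - 19q_H.
Maximising: ∂π_H/∂q_H = 251/2 - q_H = 0, giving q_H = 251/2.
Then q_D = (245 - 251/2)/2 = 239/4.

125.50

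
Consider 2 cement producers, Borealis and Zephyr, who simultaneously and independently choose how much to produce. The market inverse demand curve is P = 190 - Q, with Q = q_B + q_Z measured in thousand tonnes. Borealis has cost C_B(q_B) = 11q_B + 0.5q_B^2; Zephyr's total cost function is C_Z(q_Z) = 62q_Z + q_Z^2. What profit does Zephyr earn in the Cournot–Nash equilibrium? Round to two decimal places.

Borealis's profit: π_B = (190 - Q)q_B - (11q_B + (1/2)q_B²). Setting ∂π_B/∂q_B = 0: 179 - 3q_B - (q_Z) = 0.
Zephyr's profit: π_Z = (190 - Q)q_Z - (62q_Z + q_Z²). Setting ∂π_Z/∂q_Z = 0: 128 - 4q_Z - (q_B) = 0.
Best responses: q_B = (179 - q_Z)/3, q_Z = (128 - q_B)/4.
Solving the pair: q_B = 588/11, q_Z = 205/11.
Price P = 190 - 793/11 = 1297/11.
Zephyr's profit: (1297/11)·(205/11) - 62·(205/11) - (205/11)² = 694.6281.

694.63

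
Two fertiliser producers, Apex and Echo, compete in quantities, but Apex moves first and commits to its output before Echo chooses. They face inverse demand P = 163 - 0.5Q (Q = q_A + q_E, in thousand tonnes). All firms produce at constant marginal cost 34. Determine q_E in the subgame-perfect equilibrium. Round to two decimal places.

64.50

The follower Echo best-responds to any q_A: π_E = (163 - 0.5Q)q_E - 34q_E.
Follower FOC: 129 - (1/2)q_A - q_E = 0, so q_E(q_A) = (129 - (1/2)q_A).
The leader anticipates this reaction. Substituting into P = 163 - 0.5Q gives P = 197/2 - (1/4)q_A, so π_A = (197/2 - (1/4)q_A)q_A - 34q_A.
Leader FOC: 129/2 - (1/2)q_A = 0, so q_A = 129.
Then q_E = (129 - (1/2)·129) = 129/2.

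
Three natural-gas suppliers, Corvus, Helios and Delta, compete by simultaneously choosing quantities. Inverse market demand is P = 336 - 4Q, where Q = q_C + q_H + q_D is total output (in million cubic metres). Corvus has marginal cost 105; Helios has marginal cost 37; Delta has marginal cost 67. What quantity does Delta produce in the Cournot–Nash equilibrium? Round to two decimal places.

Corvus's profit: π_C = (336 - 4Q)q_C - (105q_C). Setting ∂π_C/∂q_C = 0: 231 - 8q_C - 4(q_H + q_D) = 0.
Helios's profit: π_H = (336 - 4Q)q_H - (37q_H). Setting ∂π_H/∂q_H = 0: 299 - 8q_H - 4(q_C + q_D) = 0.
Delta's profit: π_D = (336 - 4Q)q_D - (67q_D). Setting ∂π_D/∂q_D = 0: 269 - 8q_D - 4(q_C + q_H) = 0.
Adding the 3 conditions: 799 − 8Q − 8Q = 0, i.e. Q = 799/16.
Back-substituting: q_C = (231 − 799/4)/4 = 125/16, q_H = (299 − 799/4)/4 = 397/16, q_D = (269 − 799/4)/4 = 277/16.

17.31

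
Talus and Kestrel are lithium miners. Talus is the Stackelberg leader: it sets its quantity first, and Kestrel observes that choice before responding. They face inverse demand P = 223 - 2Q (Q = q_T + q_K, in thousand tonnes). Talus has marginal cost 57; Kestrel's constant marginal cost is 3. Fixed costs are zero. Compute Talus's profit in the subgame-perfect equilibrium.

Solve by backward induction. Given q_T, the follower Kestrel maximises π_K = (223 - 2q_T - 2q_K)q_K - 3q_K.
Setting the follower's marginal profit to zero, 220 - 2q_T - 4q_K = 0, i.e. q_K = (220 - 2q_T)/4.
Talus substitutes q_K(q_T) into its own profit: π_T = q_T(223 - 2q_T - (220 - 2q_T)/2) - 57q_T = (113 - q_T)q_T - 57q_T.
Maximising: ∂π_T/∂q_T = 56 - 2q_T = 0, giving q_T = 28.
Then q_K = (220 - 2·28)/4 = 41.
Price P = 223 - 2·69 = 85.
Talus's profit: (85 - 57)·28 = 784.

784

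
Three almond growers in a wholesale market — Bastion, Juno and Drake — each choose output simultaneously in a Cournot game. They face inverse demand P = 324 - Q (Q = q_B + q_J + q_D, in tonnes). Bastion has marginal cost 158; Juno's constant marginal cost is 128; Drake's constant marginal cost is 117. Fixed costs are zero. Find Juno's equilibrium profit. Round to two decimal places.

2889.06

Bastion's profit: π_B = (324 - Q)q_B - (158q_B). Setting ∂π_B/∂q_B = 0: 166 - 2q_B - (q_J + q_D) = 0.
Juno's first-order condition: 196 - 2q_J - (q_B + q_D) = 0.
Drake's first-order condition: 207 - 2q_D - (q_B + q_J) = 0.
Summing all 3 equations gives 569 − 4Q = 0, hence Q = 569/4.
Back-substituting: q_B = (166 − 569/4) = 95/4, q_J = (196 − 569/4) = 215/4, q_D = (207 − 569/4) = 259/4.
Price P = 324 - 569/4 = 727/4.
Juno's profit: (727/4 - 128)·(215/4) = 2889.0625.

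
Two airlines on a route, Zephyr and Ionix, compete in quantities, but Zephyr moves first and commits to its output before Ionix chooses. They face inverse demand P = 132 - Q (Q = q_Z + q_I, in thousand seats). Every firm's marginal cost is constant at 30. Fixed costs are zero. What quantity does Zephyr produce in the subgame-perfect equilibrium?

The follower Ionix best-responds to any q_Z: π_I = (132 - Q)q_I - 30q_I.
Setting the follower's marginal profit to zero, 102 - q_Z - 2q_I = 0, i.e. q_I = (102 - q_Z)/2.
The leader anticipates this reaction. Substituting into P = 132 - Q gives P = 81 - (1/2)q_Z, so π_Z = (81 - (1/2)q_Z)q_Z - 30q_Z.
Maximising: ∂π_Z/∂q_Z = 51 - q_Z = 0, giving q_Z = 51.
Then q_I = (102 - 51)/2 = 51/2.

51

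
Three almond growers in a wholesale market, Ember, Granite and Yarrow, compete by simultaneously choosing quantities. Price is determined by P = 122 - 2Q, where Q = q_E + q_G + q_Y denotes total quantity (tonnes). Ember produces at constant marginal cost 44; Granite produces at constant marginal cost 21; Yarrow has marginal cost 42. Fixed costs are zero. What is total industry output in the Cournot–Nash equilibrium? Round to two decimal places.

Ember's profit: π_E = (122 - 2Q)q_E - (44q_E). Setting ∂π_E/∂q_E = 0: 78 - 4q_E - 2(q_G + q_Y) = 0.
Granite's profit: π_G = (122 - 2Q)q_G - (21q_G). Setting ∂π_G/∂q_G = 0: 101 - 4q_G - 2(q_E + q_Y) = 0.
Yarrow's profit: π_Y = (122 - 2Q)q_Y - (42q_Y). Setting ∂π_Y/∂q_Y = 0: 80 - 4q_Y - 2(q_E + q_G) = 0.
Summing all 3 equations gives 259 − 8Q = 0, hence Q = 259/8.
Back-substituting: q_E = (78 − 259/4)/2 = 53/8, q_G = (101 − 259/4)/2 = 145/8, q_Y = (80 − 259/4)/2 = 61/8.
Total output Q = 53/8 + 145/8 + 61/8 = 259/8.

32.38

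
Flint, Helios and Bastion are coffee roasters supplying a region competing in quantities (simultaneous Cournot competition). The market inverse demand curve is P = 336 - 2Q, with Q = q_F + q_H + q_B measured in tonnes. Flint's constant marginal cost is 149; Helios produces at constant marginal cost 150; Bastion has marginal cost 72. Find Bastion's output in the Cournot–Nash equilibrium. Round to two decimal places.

Flint's profit: π_F = (336 - 2Q)q_F - (149q_F). Setting ∂π_F/∂q_F = 0: 187 - 4q_F - 2(q_H + q_B) = 0.
Helios's first-order condition: 186 - 4q_H - 2(q_F + q_B) = 0.
Bastion's profit: π_B = (336 - 2Q)q_B - (72q_B). Setting ∂π_B/∂q_B = 0: 264 - 4q_B - 2(q_F + q_H) = 0.
Adding the 3 first-order conditions: 637 − 8Q = 0, so Q = 637/8.
Back-substituting: q_F = (187 − 637/4)/2 = 111/8, q_H = (186 − 637/4)/2 = 107/8, q_B = (264 − 637/4)/2 = 419/8.

52.38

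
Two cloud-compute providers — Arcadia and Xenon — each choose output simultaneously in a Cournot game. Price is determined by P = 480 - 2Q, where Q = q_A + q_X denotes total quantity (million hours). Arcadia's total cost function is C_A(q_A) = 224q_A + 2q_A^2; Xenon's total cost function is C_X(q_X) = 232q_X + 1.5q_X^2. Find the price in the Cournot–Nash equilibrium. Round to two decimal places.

Arcadia's profit: π_A = (480 - 2Q)q_A - (224q_A + 2q_A²). Setting ∂π_A/∂q_A = 0: 256 - 8q_A - 2(q_X) = 0.
Xenon's profit: π_X = (480 - 2Q)q_X - (232q_X + (3/2)q_X²). Setting ∂π_X/∂q_X = 0: 248 - 7q_X - 2(q_A) = 0.
Best responses: q_A = (256 - 2q_X)/8, q_X = (248 - 2q_A)/7.
Substituting one into the other gives q_A = 324/13 and q_X = 368/13.
Total output Q = 692/13, so price P = 480 - 2·(692/13) = 373.5385.

373.54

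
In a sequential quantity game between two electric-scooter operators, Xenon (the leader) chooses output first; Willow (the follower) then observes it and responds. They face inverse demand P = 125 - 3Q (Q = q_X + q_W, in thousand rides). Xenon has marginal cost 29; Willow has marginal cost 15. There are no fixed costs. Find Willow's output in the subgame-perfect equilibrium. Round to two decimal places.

Solve by backward induction. Given q_X, the follower Willow maximises π_W = (125 - 3q_X - 3q_W)q_W - 15q_W.
Setting the follower's marginal profit to zero, 110 - 3q_X - 6q_W = 0, i.e. q_W = (110 - 3q_X)/6.
Xenon substitutes q_W(q_X) into its own profit: π_X = q_X(125 - 3q_X - (110 - 3q_X)/2) - 29q_X = (70 - (3/2)q_X)q_X - 29q_X.
Leader FOC: 41 - 3q_X = 0, so q_X = 41/3.
Then q_W = (110 - 3·(41/3))/6 = 23/2.

11.50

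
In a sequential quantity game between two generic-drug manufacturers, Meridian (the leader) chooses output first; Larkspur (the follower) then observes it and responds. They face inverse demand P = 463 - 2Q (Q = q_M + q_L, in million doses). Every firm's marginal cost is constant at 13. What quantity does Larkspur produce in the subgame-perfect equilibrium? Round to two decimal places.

56.25

Solve by backward induction. Given q_M, the follower Larkspur maximises π_L = (463 - 2q_M - 2q_L)q_L - 13q_L.
Follower FOC: 450 - 2q_M - 4q_L = 0, so q_L(q_M) = (450 - 2q_M)/4.
Meridian substitutes q_L(q_M) into its own profit: π_M = q_M(463 - 2q_M - (450 - 2q_M)/2) - 13q_M = (238 - q_M)q_M - 13q_M.
Leader FOC: 225 - 2q_M = 0, so q_M = 225/2.
Then q_L = (450 - 2·(225/2))/4 = 225/4.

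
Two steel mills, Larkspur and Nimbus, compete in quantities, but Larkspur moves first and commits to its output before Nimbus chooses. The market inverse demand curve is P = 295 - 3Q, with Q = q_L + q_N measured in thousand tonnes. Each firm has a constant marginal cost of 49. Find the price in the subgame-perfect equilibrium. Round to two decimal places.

110.50

The follower Nimbus best-responds to any q_L: π_N = (295 - 3Q)q_N - 49q_N.
Follower FOC: 246 - 3q_L - 6q_N = 0, so q_N(q_L) = (246 - 3q_L)/6.
The leader anticipates this reaction. Substituting into P = 295 - 3Q gives P = 172 - (3/2)q_L, so π_L = (172 - (3/2)q_L)q_L - 49q_L.
Leader FOC: 123 - 3q_L = 0, so q_L = 41.
Then q_N = (246 - 3·41)/6 = 41/2.
Total output Q = 123/2, so price P = 295 - 3·(123/2) = 221/2.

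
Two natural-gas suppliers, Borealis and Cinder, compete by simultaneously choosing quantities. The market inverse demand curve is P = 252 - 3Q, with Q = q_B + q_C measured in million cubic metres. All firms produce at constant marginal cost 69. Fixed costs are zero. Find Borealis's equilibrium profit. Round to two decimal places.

A representative firm's profit is π_i = q_i(252 - 3Q) - 69q_i.
Setting ∂π_i/∂q_i = 0 with rivals' quantities fixed: 183 - 6q_i - 3q_j = 0.
With identical firms every q_j equals q_i, so q_j = q_i and 183 = 9q_i, giving q_i = 61/3.
Price P = 252 - 3·(122/3) = 130.
Borealis's profit: (130 - 69)·(61/3) = 1240.3333.

1240.33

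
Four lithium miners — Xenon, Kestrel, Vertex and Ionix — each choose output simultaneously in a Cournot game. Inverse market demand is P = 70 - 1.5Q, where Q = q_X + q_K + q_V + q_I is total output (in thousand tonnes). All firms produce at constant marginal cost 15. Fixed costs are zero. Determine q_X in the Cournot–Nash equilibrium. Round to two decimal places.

A representative firm's profit is π_i = q_i(70 - 1.5Q) - 15q_i.
Setting ∂π_i/∂q_i = 0 with rivals' quantities fixed: 55 - 3q_i - (3/2)·Σ_{j≠i} q_j = 0.
With identical firms every q_j equals q_i, so Σ_{j≠i} q_j = 3q_i and 55 = (15/2)q_i, giving q_i = 22/3.

7.33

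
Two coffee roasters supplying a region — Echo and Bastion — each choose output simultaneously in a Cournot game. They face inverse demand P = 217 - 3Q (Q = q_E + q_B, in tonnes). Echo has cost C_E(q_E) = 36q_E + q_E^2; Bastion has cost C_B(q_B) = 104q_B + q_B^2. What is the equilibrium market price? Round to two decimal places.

Echo's profit: π_E = (217 - 3Q)q_E - (36q_E + q_E²). Setting ∂π_E/∂q_E = 0: 181 - 8q_E - 3(q_B) = 0.
Bastion's profit: π_B = (217 - 3Q)q_B - (104q_B + q_B²). Setting ∂π_B/∂q_B = 0: 113 - 8q_B - 3(q_E) = 0.
Best responses: q_E = (181 - 3q_B)/8, q_B = (113 - 3q_E)/8.
Solving the pair: q_E = 1109/55, q_B = 361/55.
Total output Q = 294/11, so price P = 217 - 3·(294/11) = 1505/11.

136.82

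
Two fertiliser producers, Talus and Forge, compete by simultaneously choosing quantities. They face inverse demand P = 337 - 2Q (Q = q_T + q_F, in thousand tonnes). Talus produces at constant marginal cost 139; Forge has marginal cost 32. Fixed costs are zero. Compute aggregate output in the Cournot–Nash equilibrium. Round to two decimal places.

83.83

Talus's profit: π_T = (337 - 2Q)q_T - (139q_T). Setting ∂π_T/∂q_T = 0: 198 - 4q_T - 2(q_F) = 0.
Forge's profit: π_F = (337 - 2Q)q_F - (32q_F). Setting ∂π_F/∂q_F = 0: 305 - 4q_F - 2(q_T) = 0.
Best responses: q_T = (198 - 2q_F)/4, q_F = (305 - 2q_T)/4.
Substituting one into the other gives q_T = 91/6 and q_F = 206/3.
Total output Q = 91/6 + 206/3 = 503/6.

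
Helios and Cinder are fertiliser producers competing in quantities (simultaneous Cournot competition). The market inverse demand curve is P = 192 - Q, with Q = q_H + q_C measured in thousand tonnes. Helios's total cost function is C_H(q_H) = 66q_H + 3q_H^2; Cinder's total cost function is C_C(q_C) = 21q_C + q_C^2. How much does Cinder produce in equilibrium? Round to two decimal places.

Helios's profit: π_H = (192 - Q)q_H - (66q_H + 3q_H²). Setting ∂π_H/∂q_H = 0: 126 - 8q_H - (q_C) = 0.
Cinder's first-order condition: 171 - 4q_C - (q_H) = 0.
So q_H = (126 - q_C)/8 and q_C = (171 - q_H)/4.
Solving the pair: q_H = 333/31, q_C = 1242/31.

40.06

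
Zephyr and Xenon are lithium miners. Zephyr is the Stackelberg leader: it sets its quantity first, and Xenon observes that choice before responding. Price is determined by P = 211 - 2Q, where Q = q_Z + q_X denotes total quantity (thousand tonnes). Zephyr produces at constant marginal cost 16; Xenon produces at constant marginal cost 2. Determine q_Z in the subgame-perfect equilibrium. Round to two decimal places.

45.25

Solve by backward induction. Given q_Z, the follower Xenon maximises π_X = (211 - 2q_Z - 2q_X)q_X - 2q_X.
Follower FOC: 209 - 2q_Z - 4q_X = 0, so q_X(q_Z) = (209 - 2q_Z)/4.
The leader anticipates this reaction. Substituting into P = 211 - 2Q gives P = 213/2 - q_Z, so π_Z = (213/2 - q_Z)q_Z - 16q_Z.
The leader's first-order condition 181/2 - 2q_Z = 0 yields q_Z = 181/4.
Then q_X = (209 - 2·(181/4))/4 = 237/8.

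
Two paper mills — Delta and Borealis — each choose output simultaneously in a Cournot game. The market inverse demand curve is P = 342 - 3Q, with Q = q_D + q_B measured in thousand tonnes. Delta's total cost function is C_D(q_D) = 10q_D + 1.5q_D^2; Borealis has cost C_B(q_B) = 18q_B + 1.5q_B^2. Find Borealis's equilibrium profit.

3200

Delta's profit: π_D = (342 - 3Q)q_D - (10q_D + (3/2)q_D²). Setting ∂π_D/∂q_D = 0: 332 - 9q_D - 3(q_B) = 0.
Borealis's first-order condition: 324 - 9q_B - 3(q_D) = 0.
So q_D = (332 - 3q_B)/9 and q_B = (324 - 3q_D)/9.
Substituting one into the other gives q_D = 28 and q_B = 80/3.
Price P = 342 - 3·(164/3) = 178.
Borealis's profit: 178·(80/3) - 18·(80/3) - (3/2)(80/3)² = 3200.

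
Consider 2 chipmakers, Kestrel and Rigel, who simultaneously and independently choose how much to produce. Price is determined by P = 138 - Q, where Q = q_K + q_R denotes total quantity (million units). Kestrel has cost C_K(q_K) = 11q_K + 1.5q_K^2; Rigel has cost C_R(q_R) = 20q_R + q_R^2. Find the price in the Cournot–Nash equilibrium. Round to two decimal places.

Kestrel's profit: π_K = (138 - Q)q_K - (11q_K + (3/2)q_K²). Setting ∂π_K/∂q_K = 0: 127 - 5q_K - (q_R) = 0.
Rigel's profit: π_R = (138 - Q)q_R - (20q_R + q_R²). Setting ∂π_R/∂q_R = 0: 118 - 4q_R - (q_K) = 0.
So q_K = (127 - q_R)/5 and q_R = (118 - q_K)/4.
Solving the pair: q_K = 390/19, q_R = 463/19.
Total output Q = 853/19, so price P = 138 - 853/19 = 1769/19.

93.11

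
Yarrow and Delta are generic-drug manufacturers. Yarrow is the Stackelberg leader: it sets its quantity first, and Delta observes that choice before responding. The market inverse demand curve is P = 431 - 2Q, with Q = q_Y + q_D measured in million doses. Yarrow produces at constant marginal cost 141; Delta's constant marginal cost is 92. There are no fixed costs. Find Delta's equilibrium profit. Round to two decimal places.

The follower Delta best-responds to any q_Y: π_D = (431 - 2Q)q_D - 92q_D.
∂π_D/∂q_D = 339 - 2q_Y - 4q_D = 0 gives the reaction function q_D = (339 - 2q_Y)/4.
Yarrow substitutes q_D(q_Y) into its own profit: π_Y = q_Y(431 - 2q_Y - (339 - 2q_Y)/2) - 141q_Y = (523/2 - q_Y)q_Y - 141q_Y.
Maximising: ∂π_Y/∂q_Y = 241/2 - 2q_Y = 0, giving q_Y = 241/4.
Then q_D = (339 - 2·(241/4))/4 = 437/8.
Price P = 431 - 2·(919/8) = 805/4.
Delta's profit: (805/4 - 92)·(437/8) = 5967.7813.

5967.78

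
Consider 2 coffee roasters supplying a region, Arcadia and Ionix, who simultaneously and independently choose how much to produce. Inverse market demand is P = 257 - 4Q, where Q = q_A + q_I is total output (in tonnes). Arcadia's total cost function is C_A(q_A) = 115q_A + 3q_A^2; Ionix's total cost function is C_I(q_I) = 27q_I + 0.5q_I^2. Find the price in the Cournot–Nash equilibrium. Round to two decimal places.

Arcadia's profit: π_A = (257 - 4Q)q_A - (115q_A + 3q_A²). Setting ∂π_A/∂q_A = 0: 142 - 14q_A - 4(q_I) = 0.
Ionix's profit: π_I = (257 - 4Q)q_I - (27q_I + (1/2)q_I²). Setting ∂π_I/∂q_I = 0: 230 - 9q_I - 4(q_A) = 0.
Rearranging gives the reaction functions q_A = (142 - 4q_I)/14 and q_I = (230 - 4q_A)/9.
Solving the pair: q_A = 179/55, q_I = 1326/55.
Total output Q = 301/11, so price P = 257 - 4·(301/11) = 1623/11.

147.55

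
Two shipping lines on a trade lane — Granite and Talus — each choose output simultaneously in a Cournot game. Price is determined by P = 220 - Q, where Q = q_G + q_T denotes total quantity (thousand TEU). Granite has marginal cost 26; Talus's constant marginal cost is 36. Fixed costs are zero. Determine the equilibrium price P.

Granite's profit: π_G = (220 - Q)q_G - (26q_G). Setting ∂π_G/∂q_G = 0: 194 - 2q_G - (q_T) = 0.
Talus's profit: π_T = (220 - Q)q_T - (36q_T). Setting ∂π_T/∂q_T = 0: 184 - 2q_T - (q_G) = 0.
Rearranging gives the reaction functions q_G = (194 - q_T)/2 and q_T = (184 - q_G)/2.
Solving the pair: q_G = 68, q_T = 58.
Total output Q = 126, so price P = 220 - 126 = 94.

94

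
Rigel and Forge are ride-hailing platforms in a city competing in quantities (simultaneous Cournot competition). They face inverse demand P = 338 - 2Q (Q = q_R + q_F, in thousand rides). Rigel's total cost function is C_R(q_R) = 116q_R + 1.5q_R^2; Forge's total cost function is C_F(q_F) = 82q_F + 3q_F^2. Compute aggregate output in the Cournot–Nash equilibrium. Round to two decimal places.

46.30

Rigel's profit: π_R = (338 - 2Q)q_R - (116q_R + (3/2)q_R²). Setting ∂π_R/∂q_R = 0: 222 - 7q_R - 2(q_F) = 0.
Forge's first-order condition: 256 - 10q_F - 2(q_R) = 0.
So q_R = (222 - 2q_F)/7 and q_F = (256 - 2q_R)/10.
Solving the pair: q_R = 854/33, q_F = 674/33.
Total output Q = 854/33 + 674/33 = 1528/33.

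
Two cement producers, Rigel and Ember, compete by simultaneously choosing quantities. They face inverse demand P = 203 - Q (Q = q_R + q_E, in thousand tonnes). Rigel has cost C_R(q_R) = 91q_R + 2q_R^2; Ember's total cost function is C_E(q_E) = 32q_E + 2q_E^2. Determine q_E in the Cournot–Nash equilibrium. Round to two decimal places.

26.11

Rigel's profit: π_R = (203 - Q)q_R - (91q_R + 2q_R²). Setting ∂π_R/∂q_R = 0: 112 - 6q_R - (q_E) = 0.
Ember's first-order condition: 171 - 6q_E - (q_R) = 0.
So q_R = (112 - q_E)/6 and q_E = (171 - q_R)/6.
Substituting one into the other gives q_R = 501/35 and q_E = 914/35.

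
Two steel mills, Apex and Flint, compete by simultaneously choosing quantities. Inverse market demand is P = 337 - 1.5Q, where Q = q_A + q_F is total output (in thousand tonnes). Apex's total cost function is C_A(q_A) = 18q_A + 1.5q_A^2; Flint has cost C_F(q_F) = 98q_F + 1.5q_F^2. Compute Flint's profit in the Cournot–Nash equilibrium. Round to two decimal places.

Apex's profit: π_A = (337 - 1.5Q)q_A - (18q_A + (3/2)q_A²). Setting ∂π_A/∂q_A = 0: 319 - 6q_A - (3/2)(q_F) = 0.
Flint's first-order condition: 239 - 6q_F - (3/2)(q_A) = 0.
Best responses: q_A = (319 - (3/2)q_F)/6, q_F = (239 - (3/2)q_A)/6.
Substituting one into the other gives q_A = 46.0889 and q_F = 1274/45.
Price P = 337 - (3/2)·(372/5) = 1127/5.
Flint's profit: (1127/5)·(1274/45) - 98·(1274/45) - (3/2)(1274/45)² = 2404.5570.

2404.56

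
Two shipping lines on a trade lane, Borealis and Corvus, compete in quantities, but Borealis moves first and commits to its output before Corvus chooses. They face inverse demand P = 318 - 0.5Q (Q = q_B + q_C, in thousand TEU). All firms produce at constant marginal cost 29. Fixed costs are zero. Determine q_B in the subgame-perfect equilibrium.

The follower Corvus best-responds to any q_B: π_C = (318 - 0.5Q)q_C - 29q_C.
∂π_C/∂q_C = 289 - (1/2)q_B - q_C = 0 gives the reaction function q_C = (289 - (1/2)q_B).
Borealis substitutes q_C(q_B) into its own profit: π_B = q_B(318 - (1/2)q_B - (289 - (1/2)q_B)/2) - 29q_B = (347/2 - (1/4)q_B)q_B - 29q_B.
Leader FOC: 289/2 - (1/2)q_B = 0, so q_B = 289.
Then q_C = (289 - (1/2)·289) = 289/2.

289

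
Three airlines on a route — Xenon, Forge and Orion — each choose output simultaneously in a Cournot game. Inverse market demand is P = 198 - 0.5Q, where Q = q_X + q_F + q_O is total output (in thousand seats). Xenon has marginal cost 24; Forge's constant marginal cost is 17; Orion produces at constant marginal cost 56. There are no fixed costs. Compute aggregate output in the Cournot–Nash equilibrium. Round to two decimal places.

248.50

Xenon's profit: π_X = (198 - 0.5Q)q_X - (24q_X). Setting ∂π_X/∂q_X = 0: 174 - q_X - (1/2)(q_F + q_O) = 0.
Forge's first-order condition: 181 - q_F - (1/2)(q_X + q_O) = 0.
Orion's first-order condition: 142 - q_O - (1/2)(q_X + q_F) = 0.
Adding the 3 first-order conditions: 497 − 2Q = 0, so Q = 497/2.
Back-substituting: q_X = (174 − 497/4)/(1/2) = 199/2, q_F = (181 − 497/4)/(1/2) = 227/2, q_O = (142 − 497/4)/(1/2) = 71/2.
Total output Q = 199/2 + 227/2 + 71/2 = 497/2.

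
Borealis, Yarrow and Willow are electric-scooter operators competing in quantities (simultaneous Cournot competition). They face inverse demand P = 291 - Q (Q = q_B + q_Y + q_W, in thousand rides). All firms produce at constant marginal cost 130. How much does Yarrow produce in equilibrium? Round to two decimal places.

Each firm earns π_i = (291 - Q)q_i - 130q_i.
First-order condition (treating rivals' output as given): 161 - 2q_i - Σ_{j≠i} q_j = 0.
By symmetry each firm produces the same amount; substituting Σ_{j≠i} q_j = 2q_i yields q_i = 161/4.

40.25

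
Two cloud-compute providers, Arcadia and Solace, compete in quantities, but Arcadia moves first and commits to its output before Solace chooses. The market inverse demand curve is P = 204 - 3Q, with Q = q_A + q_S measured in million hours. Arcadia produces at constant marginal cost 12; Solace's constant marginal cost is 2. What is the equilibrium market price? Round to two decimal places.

The follower Solace best-responds to any q_A: π_S = (204 - 3Q)q_S - 2q_S.
∂π_S/∂q_S = 202 - 3q_A - 6q_S = 0 gives the reaction function q_S = (202 - 3q_A)/6.
Arcadia substitutes q_S(q_A) into its own profit: π_A = q_A(204 - 3q_A - (202 - 3q_A)/2) - 12q_A = (103 - (3/2)q_A)q_A - 12q_A.
Maximising: ∂π_A/∂q_A = 91 - 3q_A = 0, giving q_A = 91/3.
Then q_S = (202 - 3·(91/3))/6 = 37/2.
Total output Q = 293/6, so price P = 204 - 3·(293/6) = 115/2.

57.50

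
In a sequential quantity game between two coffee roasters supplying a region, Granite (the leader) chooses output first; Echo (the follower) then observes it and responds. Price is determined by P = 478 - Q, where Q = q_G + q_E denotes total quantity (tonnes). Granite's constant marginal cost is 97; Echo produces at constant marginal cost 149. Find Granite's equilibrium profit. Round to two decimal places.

23436.13

The follower Echo best-responds to any q_G: π_E = (478 - Q)q_E - 149q_E.
∂π_E/∂q_E = 329 - q_G - 2q_E = 0 gives the reaction function q_E = (329 - q_G)/2.
Granite substitutes q_E(q_G) into its own profit: π_G = q_G(478 - q_G - (329 - q_G)/2) - 97q_G = (627/2 - (1/2)q_G)q_G - 97q_G.
Leader FOC: 433/2 - q_G = 0, so q_G = 433/2.
Then q_E = (329 - 433/2)/2 = 225/4.
Price P = 478 - 1091/4 = 821/4.
Granite's profit: (821/4 - 97)·(433/2) = 23436.1250.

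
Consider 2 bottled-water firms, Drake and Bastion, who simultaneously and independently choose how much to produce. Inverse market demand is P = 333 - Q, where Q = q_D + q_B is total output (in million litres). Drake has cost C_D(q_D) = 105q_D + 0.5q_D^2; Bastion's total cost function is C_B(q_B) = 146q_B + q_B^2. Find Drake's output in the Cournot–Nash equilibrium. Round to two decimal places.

Drake's profit: π_D = (333 - Q)q_D - (105q_D + (1/2)q_D²). Setting ∂π_D/∂q_D = 0: 228 - 3q_D - (q_B) = 0.
Bastion's profit: π_B = (333 - Q)q_B - (146q_B + q_B²). Setting ∂π_B/∂q_B = 0: 187 - 4q_B - (q_D) = 0.
So q_D = (228 - q_B)/3 and q_B = (187 - q_D)/4.
Substituting one into the other gives q_D = 725/11 and q_B = 333/11.

65.91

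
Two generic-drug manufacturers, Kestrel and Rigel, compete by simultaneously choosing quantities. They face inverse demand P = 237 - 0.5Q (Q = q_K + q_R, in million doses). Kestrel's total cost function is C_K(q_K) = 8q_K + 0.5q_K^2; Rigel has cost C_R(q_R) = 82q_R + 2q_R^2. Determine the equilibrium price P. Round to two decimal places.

172.23

Kestrel's profit: π_K = (237 - 0.5Q)q_K - (8q_K + (1/2)q_K²). Setting ∂π_K/∂q_K = 0: 229 - 2q_K - (1/2)(q_R) = 0.
Rigel's first-order condition: 155 - 5q_R - (1/2)(q_K) = 0.
Rearranging gives the reaction functions q_K = (229 - (1/2)q_R)/2 and q_R = (155 - (1/2)q_K)/5.
Substituting one into the other gives q_K = 109.4872 and q_R = 782/39.
Total output Q = 1684/13, so price P = 237 - (1/2)·(1684/13) = 172.2308.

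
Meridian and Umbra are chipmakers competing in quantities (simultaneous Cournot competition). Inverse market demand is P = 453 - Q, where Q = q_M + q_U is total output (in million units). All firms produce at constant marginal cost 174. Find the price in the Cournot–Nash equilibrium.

Each firm earns π_i = (453 - Q)q_i - 174q_i.
First-order condition (treating rivals' output as given): 279 - 2q_i - q_j = 0.
With identical firms every q_j equals q_i, so q_j = q_i and 279 = 3q_i, giving q_i = 93.
Total output Q = 186, so price P = 453 - 186 = 267.

267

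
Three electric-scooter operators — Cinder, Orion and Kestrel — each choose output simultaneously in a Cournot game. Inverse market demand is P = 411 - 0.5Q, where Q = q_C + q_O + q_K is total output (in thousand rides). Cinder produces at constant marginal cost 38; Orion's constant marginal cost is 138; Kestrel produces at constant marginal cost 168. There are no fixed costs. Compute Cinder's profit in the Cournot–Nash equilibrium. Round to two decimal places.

Cinder's profit: π_C = (411 - 0.5Q)q_C - (38q_C). Setting ∂π_C/∂q_C = 0: 373 - q_C - (1/2)(q_O + q_K) = 0.
Orion's profit: π_O = (411 - 0.5Q)q_O - (138q_O). Setting ∂π_O/∂q_O = 0: 273 - q_O - (1/2)(q_C + q_K) = 0.
Kestrel's first-order condition: 243 - q_K - (1/2)(q_C + q_O) = 0.
Summing all 3 equations gives 889 − 2Q = 0, hence Q = 889/2.
Back-substituting: q_C = (373 − 889/4)/(1/2) = 603/2, q_O = (273 − 889/4)/(1/2) = 203/2, q_K = (243 − 889/4)/(1/2) = 83/2.
Price P = 411 - (1/2)·(889/2) = 755/4.
Cinder's profit: (755/4 - 38)·(603/2) = 45451.1250.

45451.13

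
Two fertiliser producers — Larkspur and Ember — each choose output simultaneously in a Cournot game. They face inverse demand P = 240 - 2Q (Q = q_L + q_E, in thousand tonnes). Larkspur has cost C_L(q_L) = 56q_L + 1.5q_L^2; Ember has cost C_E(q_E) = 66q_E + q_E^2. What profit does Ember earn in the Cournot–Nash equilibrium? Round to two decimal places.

Larkspur's profit: π_L = (240 - 2Q)q_L - (56q_L + (3/2)q_L²). Setting ∂π_L/∂q_L = 0: 184 - 7q_L - 2(q_E) = 0.
Ember's profit: π_E = (240 - 2Q)q_E - (66q_E + q_E²). Setting ∂π_E/∂q_E = 0: 174 - 6q_E - 2(q_L) = 0.
So q_L = (184 - 2q_E)/7 and q_E = (174 - 2q_L)/6.
Substituting one into the other gives q_L = 378/19 and q_E = 425/19.
Price P = 240 - 2·(803/19) = 155.4737.
Ember's profit: 155.4737·(425/19) - 66·(425/19) - (425/19)² = 1501.0388.

1501.04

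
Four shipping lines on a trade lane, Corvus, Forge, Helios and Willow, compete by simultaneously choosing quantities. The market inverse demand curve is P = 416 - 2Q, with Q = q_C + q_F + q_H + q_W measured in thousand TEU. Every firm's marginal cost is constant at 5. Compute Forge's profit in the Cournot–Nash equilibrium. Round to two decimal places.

3378.42

A representative firm's profit is π_i = q_i(416 - 2Q) - 5q_i.
First-order condition (treating rivals' output as given): 411 - 4q_i - 2·Σ_{j≠i} q_j = 0.
By symmetry each firm produces the same amount; substituting Σ_{j≠i} q_j = 3q_i yields q_i = 411/10.
Price P = 416 - 2·(822/5) = 436/5.
Forge's profit: (436/5 - 5)·(411/10) = 3378.4200.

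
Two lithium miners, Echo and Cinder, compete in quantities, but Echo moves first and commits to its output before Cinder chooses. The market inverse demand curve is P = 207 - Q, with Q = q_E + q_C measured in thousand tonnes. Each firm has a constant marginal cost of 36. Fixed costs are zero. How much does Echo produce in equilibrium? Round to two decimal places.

The follower Cinder best-responds to any q_E: π_C = (207 - Q)q_C - 36q_C.
Follower FOC: 171 - q_E - 2q_C = 0, so q_C(q_E) = (171 - q_E)/2.
Echo substitutes q_C(q_E) into its own profit: π_E = q_E(207 - q_E - (171 - q_E)/2) - 36q_E = (243/2 - (1/2)q_E)q_E - 36q_E.
Maximising: ∂π_E/∂q_E = 171/2 - q_E = 0, giving q_E = 171/2.
Then q_C = (171 - 171/2)/2 = 171/4.

85.50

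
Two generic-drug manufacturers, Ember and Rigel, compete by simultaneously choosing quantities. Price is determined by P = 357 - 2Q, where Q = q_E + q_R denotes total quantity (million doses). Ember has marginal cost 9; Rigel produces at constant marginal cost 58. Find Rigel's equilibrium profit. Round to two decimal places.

3472.22

Ember's profit: π_E = (357 - 2Q)q_E - (9q_E). Setting ∂π_E/∂q_E = 0: 348 - 4q_E - 2(q_R) = 0.
Rigel's first-order condition: 299 - 4q_R - 2(q_E) = 0.
Rearranging gives the reaction functions q_E = (348 - 2q_R)/4 and q_R = (299 - 2q_E)/4.
Substituting one into the other gives q_E = 397/6 and q_R = 125/3.
Price P = 357 - 2·(647/6) = 424/3.
Rigel's profit: (424/3 - 58)·(125/3) = 3472.2222.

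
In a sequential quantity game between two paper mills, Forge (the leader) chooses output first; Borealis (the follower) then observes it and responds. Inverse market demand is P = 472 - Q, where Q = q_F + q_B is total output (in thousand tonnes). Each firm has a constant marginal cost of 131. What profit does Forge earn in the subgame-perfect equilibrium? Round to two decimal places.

The follower Borealis best-responds to any q_F: π_B = (472 - Q)q_B - 131q_B.
Setting the follower's marginal profit to zero, 341 - q_F - 2q_B = 0, i.e. q_B = (341 - q_F)/2.
Forge substitutes q_B(q_F) into its own profit: π_F = q_F(472 - q_F - (341 - q_F)/2) - 131q_F = (603/2 - (1/2)q_F)q_F - 131q_F.
The leader's first-order condition 341/2 - q_F = 0 yields q_F = 341/2.
Then q_B = (341 - 341/2)/2 = 341/4.
Price P = 472 - 1023/4 = 865/4.
Forge's profit: (865/4 - 131)·(341/2) = 14535.1250.

14535.13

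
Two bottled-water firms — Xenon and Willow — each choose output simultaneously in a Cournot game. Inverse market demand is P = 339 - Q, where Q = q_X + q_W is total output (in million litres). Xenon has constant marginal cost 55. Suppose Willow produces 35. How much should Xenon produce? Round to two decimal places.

With the rival's output fixed at 35, Xenon's profit is π_X = (339 - 35 - q_X)q_X - (55q_X) = (304 - q_X)q_X - (55q_X).
∂π_X/∂q_X = 249 - 2q_X = 0, so q_X = 249/2.

124.50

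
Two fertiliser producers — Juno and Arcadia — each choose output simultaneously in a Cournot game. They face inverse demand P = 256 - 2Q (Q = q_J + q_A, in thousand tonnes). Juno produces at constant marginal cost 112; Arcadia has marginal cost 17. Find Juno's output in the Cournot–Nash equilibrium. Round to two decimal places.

8.17

Juno's profit: π_J = (256 - 2Q)q_J - (112q_J). Setting ∂π_J/∂q_J = 0: 144 - 4q_J - 2(q_A) = 0.
Arcadia's profit: π_A = (256 - 2Q)q_A - (17q_A). Setting ∂π_A/∂q_A = 0: 239 - 4q_A - 2(q_J) = 0.
So q_J = (144 - 2q_A)/4 and q_A = (239 - 2q_J)/4.
Solving the pair: q_J = 49/6, q_A = 167/3.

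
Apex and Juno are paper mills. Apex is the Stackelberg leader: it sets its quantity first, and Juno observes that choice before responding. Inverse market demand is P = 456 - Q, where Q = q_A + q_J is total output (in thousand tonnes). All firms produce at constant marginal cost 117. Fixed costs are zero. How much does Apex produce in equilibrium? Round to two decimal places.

Solve by backward induction. Given q_A, the follower Juno maximises π_J = (456 - q_A - q_J)q_J - 117q_J.
Follower FOC: 339 - q_A - 2q_J = 0, so q_J(q_A) = (339 - q_A)/2.
Apex substitutes q_J(q_A) into its own profit: π_A = q_A(456 - q_A - (339 - q_A)/2) - 117q_A = (573/2 - (1/2)q_A)q_A - 117q_A.
Leader FOC: 339/2 - q_A = 0, so q_A = 339/2.
Then q_J = (339 - 339/2)/2 = 339/4.

169.50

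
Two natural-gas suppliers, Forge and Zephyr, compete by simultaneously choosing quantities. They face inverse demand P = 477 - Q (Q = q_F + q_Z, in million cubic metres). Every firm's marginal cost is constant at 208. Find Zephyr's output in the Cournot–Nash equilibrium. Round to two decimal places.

Each firm earns π_i = (477 - Q)q_i - 208q_i.
Setting ∂π_i/∂q_i = 0 with rivals' quantities fixed: 269 - 2q_i - q_j = 0.
By symmetry each firm produces the same amount; substituting q_j = q_i yields q_i = 269/3.

89.67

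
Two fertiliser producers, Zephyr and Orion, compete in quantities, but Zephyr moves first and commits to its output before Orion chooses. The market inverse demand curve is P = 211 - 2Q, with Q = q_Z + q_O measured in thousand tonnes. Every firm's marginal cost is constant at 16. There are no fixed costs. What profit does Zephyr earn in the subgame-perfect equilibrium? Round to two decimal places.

Solve by backward induction. Given q_Z, the follower Orion maximises π_O = (211 - 2q_Z - 2q_O)q_O - 16q_O.
Follower FOC: 195 - 2q_Z - 4q_O = 0, so q_O(q_Z) = (195 - 2q_Z)/4.
Zephyr substitutes q_O(q_Z) into its own profit: π_Z = q_Z(211 - 2q_Z - (195 - 2q_Z)/2) - 16q_Z = (227/2 - q_Z)q_Z - 16q_Z.
Leader FOC: 195/2 - 2q_Z = 0, so q_Z = 195/4.
Then q_O = (195 - 2·(195/4))/4 = 195/8.
Price P = 211 - 2·(585/8) = 259/4.
Zephyr's profit: (259/4 - 16)·(195/4) = 2376.5625.

2376.56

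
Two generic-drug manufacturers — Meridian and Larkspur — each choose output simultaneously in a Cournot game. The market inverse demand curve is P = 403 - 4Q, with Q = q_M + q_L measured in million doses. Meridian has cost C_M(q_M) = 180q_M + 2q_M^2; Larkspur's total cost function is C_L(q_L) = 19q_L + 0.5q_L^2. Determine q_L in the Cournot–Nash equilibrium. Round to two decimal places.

40.39

Meridian's profit: π_M = (403 - 4Q)q_M - (180q_M + 2q_M²). Setting ∂π_M/∂q_M = 0: 223 - 12q_M - 4(q_L) = 0.
Larkspur's profit: π_L = (403 - 4Q)q_L - (19q_L + (1/2)q_L²). Setting ∂π_L/∂q_L = 0: 384 - 9q_L - 4(q_M) = 0.
Best responses: q_M = (223 - 4q_L)/12, q_L = (384 - 4q_M)/9.
Solving the pair: q_M = 471/92, q_L = 929/23.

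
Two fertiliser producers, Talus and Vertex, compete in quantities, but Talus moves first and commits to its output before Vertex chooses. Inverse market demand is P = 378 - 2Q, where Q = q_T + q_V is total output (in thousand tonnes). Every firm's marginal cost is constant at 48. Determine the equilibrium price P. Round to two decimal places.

130.50

Solve by backward induction. Given q_T, the follower Vertex maximises π_V = (378 - 2q_T - 2q_V)q_V - 48q_V.
∂π_V/∂q_V = 330 - 2q_T - 4q_V = 0 gives the reaction function q_V = (330 - 2q_T)/4.
Talus substitutes q_V(q_T) into its own profit: π_T = q_T(378 - 2q_T - (330 - 2q_T)/2) - 48q_T = (213 - q_T)q_T - 48q_T.
Leader FOC: 165 - 2q_T = 0, so q_T = 165/2.
Then q_V = (330 - 2·(165/2))/4 = 165/4.
Total output Q = 495/4, so price P = 378 - 2·(495/4) = 261/2.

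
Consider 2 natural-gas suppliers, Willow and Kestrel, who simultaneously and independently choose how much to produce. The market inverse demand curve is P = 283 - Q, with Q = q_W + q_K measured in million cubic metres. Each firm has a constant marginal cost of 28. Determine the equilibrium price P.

113

A representative firm's profit is π_i = q_i(283 - Q) - 28q_i.
First-order condition (treating rivals' output as given): 255 - 2q_i - q_j = 0.
By symmetry each firm produces the same amount; substituting q_j = q_i yields q_i = 255/3 = 85.
Total output Q = 170, so price P = 283 - 170 = 113.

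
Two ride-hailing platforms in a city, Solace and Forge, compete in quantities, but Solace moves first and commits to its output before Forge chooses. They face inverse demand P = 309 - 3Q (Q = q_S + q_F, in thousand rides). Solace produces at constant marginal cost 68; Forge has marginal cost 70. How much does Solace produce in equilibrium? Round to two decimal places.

40.50

The follower Forge best-responds to any q_S: π_F = (309 - 3Q)q_F - 70q_F.
∂π_F/∂q_F = 239 - 3q_S - 6q_F = 0 gives the reaction function q_F = (239 - 3q_S)/6.
The leader anticipates this reaction. Substituting into P = 309 - 3Q gives P = 379/2 - (3/2)q_S, so π_S = (379/2 - (3/2)q_S)q_S - 68q_S.
The leader's first-order condition 243/2 - 3q_S = 0 yields q_S = 81/2.
Then q_F = (239 - 3·(81/2))/6 = 235/12.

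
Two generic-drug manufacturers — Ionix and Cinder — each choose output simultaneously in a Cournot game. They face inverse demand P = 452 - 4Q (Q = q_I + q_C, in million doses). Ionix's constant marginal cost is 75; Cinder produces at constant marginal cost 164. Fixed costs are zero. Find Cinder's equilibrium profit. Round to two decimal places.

Ionix's profit: π_I = (452 - 4Q)q_I - (75q_I). Setting ∂π_I/∂q_I = 0: 377 - 8q_I - 4(q_C) = 0.
Cinder's profit: π_C = (452 - 4Q)q_C - (164q_C). Setting ∂π_C/∂q_C = 0: 288 - 8q_C - 4(q_I) = 0.
So q_I = (377 - 4q_C)/8 and q_C = (288 - 4q_I)/8.
Solving the pair: q_I = 233/6, q_C = 199/12.
Price P = 452 - 4·(665/12) = 691/3.
Cinder's profit: (691/3 - 164)·(199/12) = 1100.0278.

1100.03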